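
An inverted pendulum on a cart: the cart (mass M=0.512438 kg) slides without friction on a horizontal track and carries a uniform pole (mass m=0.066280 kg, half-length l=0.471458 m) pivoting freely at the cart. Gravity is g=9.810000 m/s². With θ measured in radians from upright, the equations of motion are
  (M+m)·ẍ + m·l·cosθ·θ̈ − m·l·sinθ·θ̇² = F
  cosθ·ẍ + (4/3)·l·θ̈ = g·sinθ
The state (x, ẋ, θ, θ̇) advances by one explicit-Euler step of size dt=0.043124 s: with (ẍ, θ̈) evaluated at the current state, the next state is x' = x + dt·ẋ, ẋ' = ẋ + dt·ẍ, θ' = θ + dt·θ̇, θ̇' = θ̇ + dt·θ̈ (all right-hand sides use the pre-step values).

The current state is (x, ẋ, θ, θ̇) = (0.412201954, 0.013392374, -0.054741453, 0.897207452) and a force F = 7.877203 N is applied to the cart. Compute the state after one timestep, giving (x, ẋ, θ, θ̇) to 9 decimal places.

sinθ=-0.054714117, cosθ=0.998502061
temp = (F + m·l·θ̇²·sinθ)/(M+m) = (7.877203 + -0.001376292)/0.578718 = 13.609092352
θ̈ = (g·sinθ − cosθ·temp)/(l·(4/3 − m·cos²θ/(M+m))) = -24.575548134
ẍ = temp − m·l·θ̈·cosθ/(M+m) = 14.934076546
Euler: x'=0.412201954+0.043124·0.013392374=0.412779487, ẋ'=0.013392374+0.043124·14.934076546=0.657409491
       θ'=-0.054741453+0.043124·0.897207452=-0.016050279, θ̇'=0.897207452+0.043124·-24.575548134=-0.162588486

(0.412779487, 0.657409491, -0.016050279, -0.162588486)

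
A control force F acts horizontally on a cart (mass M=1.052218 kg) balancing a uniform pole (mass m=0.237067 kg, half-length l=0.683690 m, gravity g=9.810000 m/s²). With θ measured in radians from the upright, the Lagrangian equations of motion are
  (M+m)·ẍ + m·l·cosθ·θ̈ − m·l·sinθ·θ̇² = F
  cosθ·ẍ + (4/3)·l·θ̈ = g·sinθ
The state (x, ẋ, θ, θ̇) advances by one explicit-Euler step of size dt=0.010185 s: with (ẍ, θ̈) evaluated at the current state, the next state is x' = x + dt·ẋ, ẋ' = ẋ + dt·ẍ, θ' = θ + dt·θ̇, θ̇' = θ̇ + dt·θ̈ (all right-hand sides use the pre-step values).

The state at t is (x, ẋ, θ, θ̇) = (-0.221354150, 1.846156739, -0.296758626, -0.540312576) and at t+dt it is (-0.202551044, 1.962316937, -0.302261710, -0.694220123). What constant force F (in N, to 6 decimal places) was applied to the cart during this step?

F = 12.375996 N

ẍ = (ẋ'−ẋ)/dt = (1.962316937−1.846156739)/0.010185 = 11.405027
θ̈ = (θ̇'−θ̇)/dt = (-0.694220123−-0.540312576)/0.010185 = -15.111198
sinθ=-0.292422, cosθ=0.956289
F = (M+m)·ẍ + m·l·cosθ·θ̈ − m·l·sinθ·θ̇² = 14.704330 + -2.342171 − -0.013837 = 12.375996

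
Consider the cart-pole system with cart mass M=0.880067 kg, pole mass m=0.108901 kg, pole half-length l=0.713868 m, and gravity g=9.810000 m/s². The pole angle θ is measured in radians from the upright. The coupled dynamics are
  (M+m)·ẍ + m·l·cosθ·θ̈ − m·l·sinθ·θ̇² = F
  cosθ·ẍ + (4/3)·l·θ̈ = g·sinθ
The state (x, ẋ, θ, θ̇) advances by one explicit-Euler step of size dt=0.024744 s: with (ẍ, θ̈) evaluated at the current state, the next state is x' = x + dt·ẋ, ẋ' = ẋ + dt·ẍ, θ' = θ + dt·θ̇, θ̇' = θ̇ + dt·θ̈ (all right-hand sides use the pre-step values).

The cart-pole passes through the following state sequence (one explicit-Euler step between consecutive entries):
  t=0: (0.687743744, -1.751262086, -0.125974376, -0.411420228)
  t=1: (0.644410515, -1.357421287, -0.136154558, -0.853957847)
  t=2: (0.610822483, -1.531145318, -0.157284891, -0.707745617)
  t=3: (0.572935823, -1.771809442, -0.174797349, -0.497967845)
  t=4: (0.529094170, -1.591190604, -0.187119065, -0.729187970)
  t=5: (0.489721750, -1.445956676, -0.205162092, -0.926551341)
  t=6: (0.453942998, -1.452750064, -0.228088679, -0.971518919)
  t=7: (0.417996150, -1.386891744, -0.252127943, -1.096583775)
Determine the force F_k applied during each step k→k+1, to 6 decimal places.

step 0→1:
  ẍ = (ẋ'−ẋ)/dt = (-1.357421287−-1.751262086)/0.024744 = 15.916618
  θ̈ = (θ̇'−θ̇)/dt = (-0.853957847−-0.411420228)/0.024744 = -17.884644
  sinθ=-0.125641, cosθ=0.992076
  F = (M+m)·ẍ + m·l·cosθ·θ̈ − m·l·sinθ·θ̇² = 15.741026 + -1.379351 − -0.001653 = 14.363328
step 1→2:
  ẍ = (ẋ'−ẋ)/dt = (-1.531145318−-1.357421287)/0.024744 = -7.020855
  θ̈ = (θ̇'−θ̇)/dt = (-0.707745617−-0.853957847)/0.024744 = 5.908997
  sinθ=-0.135734, cosθ=0.990745
  F = (M+m)·ẍ + m·l·cosθ·θ̈ − m·l·sinθ·θ̇² = -6.943401 + 0.455120 − -0.007695 = -6.480586
step 2→3:
  ẍ = (ẋ'−ẋ)/dt = (-1.771809442−-1.531145318)/0.024744 = -9.726161
  θ̈ = (θ̇'−θ̇)/dt = (-0.497967845−-0.707745617)/0.024744 = 8.477925
  sinθ=-0.156637, cosθ=0.987656
  F = (M+m)·ẍ + m·l·cosθ·θ̈ − m·l·sinθ·θ̇² = -9.618862 + 0.650946 − -0.006100 = -8.961816
step 3→4:
  ẍ = (ẋ'−ẋ)/dt = (-1.591190604−-1.771809442)/0.024744 = 7.299500
  θ̈ = (θ̇'−θ̇)/dt = (-0.729187970−-0.497967845)/0.024744 = -9.344493
  sinθ=-0.173909, cosθ=0.984762
  F = (M+m)·ẍ + m·l·cosθ·θ̈ − m·l·sinθ·θ̇² = 7.218972 + -0.715380 − -0.003353 = 6.506945
step 4→5:
  ẍ = (ẋ'−ẋ)/dt = (-1.445956676−-1.591190604)/0.024744 = 5.869460
  θ̈ = (θ̇'−θ̇)/dt = (-0.926551341−-0.729187970)/0.024744 = -7.976211
  sinθ=-0.186029, cosθ=0.982544
  F = (M+m)·ẍ + m·l·cosθ·θ̈ − m·l·sinθ·θ̇² = 5.804709 + -0.609254 − -0.007690 = 5.203144
step 5→6:
  ẍ = (ẋ'−ẋ)/dt = (-1.452750064−-1.445956676)/0.024744 = -0.274547
  θ̈ = (θ̇'−θ̇)/dt = (-0.971518919−-0.926551341)/0.024744 = -1.817312
  sinθ=-0.203726, cosθ=0.979028
  F = (M+m)·ẍ + m·l·cosθ·θ̈ − m·l·sinθ·θ̇² = -0.271518 + -0.138317 − -0.013597 = -0.396238
step 6→7:
  ẍ = (ẋ'−ẋ)/dt = (-1.386891744−-1.452750064)/0.024744 = 2.661587
  θ̈ = (θ̇'−θ̇)/dt = (-1.096583775−-0.971518919)/0.024744 = -5.054351
  sinθ=-0.226116, cosθ=0.974100
  F = (M+m)·ẍ + m·l·cosθ·θ̈ − m·l·sinθ·θ̇² = 2.632225 + -0.382753 − -0.016591 = 2.266063

F_0 = 14.363328 N
F_1 = -6.480586 N
F_2 = -8.961816 N
F_3 = 6.506945 N
F_4 = 5.203144 N
F_5 = -0.396238 N
F_6 = 2.266063 N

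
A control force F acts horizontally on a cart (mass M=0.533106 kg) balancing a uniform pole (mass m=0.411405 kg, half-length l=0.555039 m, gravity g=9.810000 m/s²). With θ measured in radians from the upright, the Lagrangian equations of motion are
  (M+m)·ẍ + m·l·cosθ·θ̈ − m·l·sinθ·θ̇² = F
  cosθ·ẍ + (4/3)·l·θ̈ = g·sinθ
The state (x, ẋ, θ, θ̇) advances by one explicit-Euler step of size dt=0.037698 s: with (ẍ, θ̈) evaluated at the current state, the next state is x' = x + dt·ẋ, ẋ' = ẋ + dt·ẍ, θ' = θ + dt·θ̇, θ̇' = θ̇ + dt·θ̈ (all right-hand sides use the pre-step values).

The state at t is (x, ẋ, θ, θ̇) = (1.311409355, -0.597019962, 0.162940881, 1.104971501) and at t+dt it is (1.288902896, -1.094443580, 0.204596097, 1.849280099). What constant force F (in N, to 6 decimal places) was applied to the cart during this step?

F = -8.059274 N

ẍ = (ẋ'−ẋ)/dt = (-1.094443580−-0.597019962)/0.037698 = -13.194960
θ̈ = (θ̇'−θ̇)/dt = (1.849280099−1.104971501)/0.037698 = 19.743981
sinθ=0.162221, cosθ=0.986754
F = (M+m)·ẍ + m·l·cosθ·θ̈ − m·l·sinθ·θ̇² = -12.462785 + 4.448739 − 0.045227 = -8.059274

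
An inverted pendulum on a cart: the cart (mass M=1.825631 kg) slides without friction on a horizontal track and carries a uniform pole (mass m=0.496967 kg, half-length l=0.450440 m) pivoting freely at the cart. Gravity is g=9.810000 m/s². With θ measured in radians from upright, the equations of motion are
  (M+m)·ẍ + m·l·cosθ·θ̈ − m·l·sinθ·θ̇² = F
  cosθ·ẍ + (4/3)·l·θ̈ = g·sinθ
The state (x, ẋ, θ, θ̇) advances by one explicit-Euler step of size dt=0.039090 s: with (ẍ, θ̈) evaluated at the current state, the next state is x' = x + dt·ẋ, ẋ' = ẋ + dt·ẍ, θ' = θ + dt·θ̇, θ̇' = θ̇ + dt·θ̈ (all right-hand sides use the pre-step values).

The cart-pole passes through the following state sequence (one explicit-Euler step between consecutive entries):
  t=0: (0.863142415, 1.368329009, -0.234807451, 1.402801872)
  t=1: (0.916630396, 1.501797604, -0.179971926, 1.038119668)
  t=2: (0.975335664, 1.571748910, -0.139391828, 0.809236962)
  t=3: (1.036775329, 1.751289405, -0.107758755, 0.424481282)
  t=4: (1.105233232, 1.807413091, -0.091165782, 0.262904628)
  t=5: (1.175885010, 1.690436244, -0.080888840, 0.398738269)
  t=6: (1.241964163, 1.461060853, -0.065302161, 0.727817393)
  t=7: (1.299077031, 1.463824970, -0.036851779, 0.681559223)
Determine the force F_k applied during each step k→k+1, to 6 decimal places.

F_0 = 6.001657 N
F_1 = 2.909902 N
F_2 = 8.506087 N
F_3 = 2.419099 N
F_4 = -6.174329 N
F_5 = -11.747497 N
F_6 = -0.092366 N

step 0→1:
  ẍ = (ẋ'−ẋ)/dt = (1.501797604−1.368329009)/0.039090 = 3.414392
  θ̈ = (θ̇'−θ̇)/dt = (1.038119668−1.402801872)/0.039090 = -9.329297
  sinθ=-0.232656, cosθ=0.972559
  F = (M+m)·ẍ + m·l·cosθ·θ̈ − m·l·sinθ·θ̇² = 7.930261 + -2.031091 − -0.102488 = 6.001657
step 1→2:
  ẍ = (ẋ'−ẋ)/dt = (1.571748910−1.501797604)/0.039090 = 1.789494
  θ̈ = (θ̇'−θ̇)/dt = (0.809236962−1.038119668)/0.039090 = -5.855275
  sinθ=-0.179002, cosθ=0.983849
  F = (M+m)·ẍ + m·l·cosθ·θ̈ − m·l·sinθ·θ̇² = 4.156274 + -1.289556 − -0.043183 = 2.909902
step 2→3:
  ẍ = (ẋ'−ẋ)/dt = (1.751289405−1.571748910)/0.039090 = 4.593003
  θ̈ = (θ̇'−θ̇)/dt = (0.424481282−0.809236962)/0.039090 = -9.842816
  sinθ=-0.138941, cosθ=0.990301
  F = (M+m)·ẍ + m·l·cosθ·θ̈ − m·l·sinθ·θ̇² = 10.667700 + -2.181981 − -0.020368 = 8.506087
step 3→4:
  ẍ = (ẋ'−ẋ)/dt = (1.807413091−1.751289405)/0.039090 = 1.435756
  θ̈ = (θ̇'−θ̇)/dt = (0.262904628−0.424481282)/0.039090 = -4.133452
  sinθ=-0.107550, cosθ=0.994200
  F = (M+m)·ẍ + m·l·cosθ·θ̈ − m·l·sinθ·θ̇² = 3.334683 + -0.919922 − -0.004338 = 2.419099
step 4→5:
  ẍ = (ẋ'−ẋ)/dt = (1.690436244−1.807413091)/0.039090 = -2.992501
  θ̈ = (θ̇'−θ̇)/dt = (0.398738269−0.262904628)/0.039090 = 3.474895
  sinθ=-0.091040, cosθ=0.995847
  F = (M+m)·ẍ + m·l·cosθ·θ̈ − m·l·sinθ·θ̇² = -6.950376 + 0.774638 − -0.001409 = -6.174329
step 5→6:
  ẍ = (ẋ'−ẋ)/dt = (1.461060853−1.690436244)/0.039090 = -5.867879
  θ̈ = (θ̇'−θ̇)/dt = (0.727817393−0.398738269)/0.039090 = 8.418499
  sinθ=-0.080801, cosθ=0.996730
  F = (M+m)·ẍ + m·l·cosθ·θ̈ − m·l·sinθ·θ̇² = -13.628724 + 1.878351 − -0.002876 = -11.747497
step 6→7:
  ẍ = (ẋ'−ẋ)/dt = (1.463824970−1.461060853)/0.039090 = 0.070712
  θ̈ = (θ̇'−θ̇)/dt = (0.681559223−0.727817393)/0.039090 = -1.183376
  sinθ=-0.065256, cosθ=0.997869
  F = (M+m)·ẍ + m·l·cosθ·θ̈ − m·l·sinθ·θ̇² = 0.164235 + -0.264339 − -0.007738 = -0.092366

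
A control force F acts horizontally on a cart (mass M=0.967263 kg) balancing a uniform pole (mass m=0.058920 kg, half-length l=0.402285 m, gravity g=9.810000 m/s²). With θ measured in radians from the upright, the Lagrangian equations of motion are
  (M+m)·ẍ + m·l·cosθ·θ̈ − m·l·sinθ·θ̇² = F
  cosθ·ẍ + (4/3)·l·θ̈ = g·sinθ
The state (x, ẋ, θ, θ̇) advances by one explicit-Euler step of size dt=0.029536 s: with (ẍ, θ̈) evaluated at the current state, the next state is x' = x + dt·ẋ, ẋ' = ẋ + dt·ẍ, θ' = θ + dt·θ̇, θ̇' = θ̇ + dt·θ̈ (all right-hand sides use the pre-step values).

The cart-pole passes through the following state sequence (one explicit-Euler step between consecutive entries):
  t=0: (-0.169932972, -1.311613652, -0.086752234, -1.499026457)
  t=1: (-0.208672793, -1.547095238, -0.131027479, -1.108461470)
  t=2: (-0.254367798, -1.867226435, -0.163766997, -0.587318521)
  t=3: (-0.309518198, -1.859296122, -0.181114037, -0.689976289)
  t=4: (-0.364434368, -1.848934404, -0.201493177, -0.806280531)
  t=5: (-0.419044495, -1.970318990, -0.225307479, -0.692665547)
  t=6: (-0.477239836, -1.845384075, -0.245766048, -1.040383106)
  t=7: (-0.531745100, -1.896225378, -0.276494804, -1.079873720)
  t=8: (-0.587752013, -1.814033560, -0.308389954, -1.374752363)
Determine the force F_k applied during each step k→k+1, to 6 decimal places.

step 0→1:
  ẍ = (ẋ'−ẋ)/dt = (-1.547095238−-1.311613652)/0.029536 = -7.972697
  θ̈ = (θ̇'−θ̇)/dt = (-1.108461470−-1.499026457)/0.029536 = 13.223354
  sinθ=-0.086643, cosθ=0.996239
  F = (M+m)·ẍ + m·l·cosθ·θ̈ − m·l·sinθ·θ̇² = -8.181446 + 0.312250 − -0.004615 = -7.864582
step 1→2:
  ẍ = (ẋ'−ẋ)/dt = (-1.867226435−-1.547095238)/0.029536 = -10.838678
  θ̈ = (θ̇'−θ̇)/dt = (-0.587318521−-1.108461470)/0.029536 = 17.644331
  sinθ=-0.130653, cosθ=0.991428
  F = (M+m)·ẍ + m·l·cosθ·θ̈ − m·l·sinθ·θ̇² = -11.122467 + 0.414632 − -0.003805 = -10.704030
step 2→3:
  ẍ = (ẋ'−ẋ)/dt = (-1.859296122−-1.867226435)/0.029536 = 0.268497
  θ̈ = (θ̇'−θ̇)/dt = (-0.689976289−-0.587318521)/0.029536 = -3.475683
  sinθ=-0.163036, cosθ=0.986620
  F = (M+m)·ẍ + m·l·cosθ·θ̈ − m·l·sinθ·θ̇² = 0.275527 + -0.081281 − -0.001333 = 0.195579
step 3→4:
  ẍ = (ẋ'−ẋ)/dt = (-1.848934404−-1.859296122)/0.029536 = 0.350817
  θ̈ = (θ̇'−θ̇)/dt = (-0.806280531−-0.689976289)/0.029536 = -3.937711
  sinθ=-0.180126, cosθ=0.983644
  F = (M+m)·ẍ + m·l·cosθ·θ̈ − m·l·sinθ·θ̇² = 0.360002 + -0.091808 − -0.002033 = 0.270227
step 4→5:
  ẍ = (ẋ'−ẋ)/dt = (-1.970318990−-1.848934404)/0.029536 = -4.109716
  θ̈ = (θ̇'−θ̇)/dt = (-0.692665547−-0.806280531)/0.029536 = 3.846661
  sinθ=-0.200133, cosθ=0.979769
  F = (M+m)·ẍ + m·l·cosθ·θ̈ − m·l·sinθ·θ̇² = -4.217321 + 0.089331 − -0.003084 = -4.124906
step 5→6:
  ẍ = (ẋ'−ẋ)/dt = (-1.845384075−-1.970318990)/0.029536 = 4.229920
  θ̈ = (θ̇'−θ̇)/dt = (-1.040383106−-0.692665547)/0.029536 = -11.772669
  sinθ=-0.223406, cosθ=0.974725
  F = (M+m)·ẍ + m·l·cosθ·θ̈ − m·l·sinθ·θ̇² = 4.340672 + -0.271991 − -0.002541 = 4.071222
step 6→7:
  ẍ = (ẋ'−ẋ)/dt = (-1.896225378−-1.845384075)/0.029536 = -1.721333
  θ̈ = (θ̇'−θ̇)/dt = (-1.079873720−-1.040383106)/0.029536 = -1.337033
  sinθ=-0.243299, cosθ=0.969951
  F = (M+m)·ẍ + m·l·cosθ·θ̈ − m·l·sinθ·θ̇² = -1.766403 + -0.030739 − -0.006242 = -1.790900
step 7→8:
  ẍ = (ẋ'−ẋ)/dt = (-1.814033560−-1.896225378)/0.029536 = 2.782767
  θ̈ = (θ̇'−θ̇)/dt = (-1.374752363−-1.079873720)/0.029536 = -9.983703
  sinθ=-0.272985, cosθ=0.962018
  F = (M+m)·ẍ + m·l·cosθ·θ̈ − m·l·sinθ·θ̇² = 2.855629 + -0.227652 − -0.007545 = 2.635522

F_0 = -7.864582 N
F_1 = -10.704030 N
F_2 = 0.195579 N
F_3 = 0.270227 N
F_4 = -4.124906 N
F_5 = 4.071222 N
F_6 = -1.790900 N
F_7 = 2.635522 N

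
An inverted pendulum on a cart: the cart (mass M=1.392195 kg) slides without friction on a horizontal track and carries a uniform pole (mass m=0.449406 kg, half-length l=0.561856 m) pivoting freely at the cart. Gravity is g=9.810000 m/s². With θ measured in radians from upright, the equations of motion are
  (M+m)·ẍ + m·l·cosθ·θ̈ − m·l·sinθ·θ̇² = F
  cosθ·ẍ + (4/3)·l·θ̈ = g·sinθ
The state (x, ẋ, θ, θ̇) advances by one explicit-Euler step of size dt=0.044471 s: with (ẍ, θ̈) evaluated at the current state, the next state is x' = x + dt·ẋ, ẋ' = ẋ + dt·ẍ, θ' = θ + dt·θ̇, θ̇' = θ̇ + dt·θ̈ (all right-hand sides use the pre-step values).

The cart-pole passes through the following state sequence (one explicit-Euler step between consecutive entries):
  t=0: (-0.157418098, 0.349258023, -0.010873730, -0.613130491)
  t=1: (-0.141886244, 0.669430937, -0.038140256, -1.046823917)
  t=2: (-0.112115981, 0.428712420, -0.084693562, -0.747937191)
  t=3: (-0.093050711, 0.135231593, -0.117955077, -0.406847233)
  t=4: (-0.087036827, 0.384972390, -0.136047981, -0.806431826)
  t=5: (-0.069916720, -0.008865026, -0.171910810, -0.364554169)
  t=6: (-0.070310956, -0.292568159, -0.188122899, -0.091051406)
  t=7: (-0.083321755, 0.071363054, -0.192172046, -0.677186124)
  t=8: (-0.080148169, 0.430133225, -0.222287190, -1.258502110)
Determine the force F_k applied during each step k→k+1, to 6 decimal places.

step 0→1:
  ẍ = (ẋ'−ẋ)/dt = (0.669430937−0.349258023)/0.044471 = 7.199589
  θ̈ = (θ̇'−θ̇)/dt = (-1.046823917−-0.613130491)/0.044471 = -9.752275
  sinθ=-0.010874, cosθ=0.999941
  F = (M+m)·ẍ + m·l·cosθ·θ̈ − m·l·sinθ·θ̇² = 13.258770 + -2.462318 − -0.001032 = 10.797484
step 1→2:
  ẍ = (ẋ'−ẋ)/dt = (0.428712420−0.669430937)/0.044471 = -5.412932
  θ̈ = (θ̇'−θ̇)/dt = (-0.747937191−-1.046823917)/0.044471 = 6.720936
  sinθ=-0.038131, cosθ=0.999273
  F = (M+m)·ẍ + m·l·cosθ·θ̈ − m·l·sinθ·θ̇² = -9.968462 + 1.695812 − -0.010551 = -8.262099
step 2→3:
  ẍ = (ẋ'−ẋ)/dt = (0.135231593−0.428712420)/0.044471 = -6.599375
  θ̈ = (θ̇'−θ̇)/dt = (-0.406847233−-0.747937191)/0.044471 = 7.669941
  sinθ=-0.084592, cosθ=0.996416
  F = (M+m)·ẍ + m·l·cosθ·θ̈ − m·l·sinθ·θ̇² = -12.153416 + 1.929730 − -0.011949 = -10.211738
step 3→4:
  ẍ = (ẋ'−ẋ)/dt = (0.384972390−0.135231593)/0.044471 = 5.615812
  θ̈ = (θ̇'−θ̇)/dt = (-0.806431826−-0.406847233)/0.044471 = -8.985285
  sinθ=-0.117682, cosθ=0.993051
  F = (M+m)·ẍ + m·l·cosθ·θ̈ − m·l·sinθ·θ̇² = 10.342086 + -2.253032 − -0.004919 = 8.093972
step 4→5:
  ẍ = (ẋ'−ẋ)/dt = (-0.008865026−0.384972390)/0.044471 = -8.856050
  θ̈ = (θ̇'−θ̇)/dt = (-0.364554169−-0.806431826)/0.044471 = 9.936310
  sinθ=-0.135629, cosθ=0.990760
  F = (M+m)·ẍ + m·l·cosθ·θ̈ − m·l·sinθ·θ̇² = -16.309311 + 2.485750 − -0.022272 = -13.801290
step 5→6:
  ẍ = (ẋ'−ẋ)/dt = (-0.292568159−-0.008865026)/0.044471 = -6.379509
  θ̈ = (θ̇'−θ̇)/dt = (-0.091051406−-0.364554169)/0.044471 = 6.150137
  sinθ=-0.171065, cosθ=0.985260
  F = (M+m)·ẍ + m·l·cosθ·θ̈ − m·l·sinθ·θ̇² = -11.748510 + 1.530028 − -0.005741 = -10.212741
step 6→7:
  ẍ = (ẋ'−ẋ)/dt = (0.071363054−-0.292568159)/0.044471 = 8.183563
  θ̈ = (θ̇'−θ̇)/dt = (-0.677186124−-0.091051406)/0.044471 = -13.180156
  sinθ=-0.187015, cosθ=0.982357
  F = (M+m)·ẍ + m·l·cosθ·θ̈ − m·l·sinθ·θ̇² = 15.070857 + -3.269293 − -0.000391 = 11.801956
step 7→8:
  ẍ = (ẋ'−ẋ)/dt = (0.430133225−0.071363054)/0.044471 = 8.067509
  θ̈ = (θ̇'−θ̇)/dt = (-1.258502110−-0.677186124)/0.044471 = -13.071799
  sinθ=-0.190991, cosθ=0.981592
  F = (M+m)·ẍ + m·l·cosθ·θ̈ − m·l·sinθ·θ̇² = 14.857132 + -3.239889 − -0.022115 = 11.639358

F_0 = 10.797484 N
F_1 = -8.262099 N
F_2 = -10.211738 N
F_3 = 8.093972 N
F_4 = -13.801290 N
F_5 = -10.212741 N
F_6 = 11.801956 N
F_7 = 11.639358 N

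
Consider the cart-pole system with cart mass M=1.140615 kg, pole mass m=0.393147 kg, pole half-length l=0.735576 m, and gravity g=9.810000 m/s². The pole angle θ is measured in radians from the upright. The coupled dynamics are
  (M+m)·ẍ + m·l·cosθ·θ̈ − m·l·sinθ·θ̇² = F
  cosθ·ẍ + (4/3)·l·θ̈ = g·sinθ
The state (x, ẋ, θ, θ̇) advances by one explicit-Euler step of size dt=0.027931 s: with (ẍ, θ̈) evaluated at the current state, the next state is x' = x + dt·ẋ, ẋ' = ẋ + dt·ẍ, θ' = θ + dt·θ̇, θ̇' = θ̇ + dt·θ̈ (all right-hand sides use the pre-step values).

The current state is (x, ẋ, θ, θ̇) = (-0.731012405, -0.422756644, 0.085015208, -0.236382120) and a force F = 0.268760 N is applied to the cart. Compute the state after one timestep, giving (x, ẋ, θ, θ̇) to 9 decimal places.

(-0.742820421, -0.422184936, 0.078412819, -0.213240319)

sinθ=0.084912836, cosθ=0.996388383
temp = (F + m·l·θ̇²·sinθ)/(M+m) = (0.268760 + 0.001372098)/1.533762 = 0.176123869
θ̈ = (g·sinθ − cosθ·temp)/(l·(4/3 − m·cos²θ/(M+m))) = 0.828534638
ẍ = temp − m·l·θ̈·cosθ/(M+m) = 0.020468585
Euler: x'=-0.731012405+0.027931·-0.422756644=-0.742820421, ẋ'=-0.422756644+0.027931·0.020468585=-0.422184936
       θ'=0.085015208+0.027931·-0.236382120=0.078412819, θ̇'=-0.236382120+0.027931·0.828534638=-0.213240319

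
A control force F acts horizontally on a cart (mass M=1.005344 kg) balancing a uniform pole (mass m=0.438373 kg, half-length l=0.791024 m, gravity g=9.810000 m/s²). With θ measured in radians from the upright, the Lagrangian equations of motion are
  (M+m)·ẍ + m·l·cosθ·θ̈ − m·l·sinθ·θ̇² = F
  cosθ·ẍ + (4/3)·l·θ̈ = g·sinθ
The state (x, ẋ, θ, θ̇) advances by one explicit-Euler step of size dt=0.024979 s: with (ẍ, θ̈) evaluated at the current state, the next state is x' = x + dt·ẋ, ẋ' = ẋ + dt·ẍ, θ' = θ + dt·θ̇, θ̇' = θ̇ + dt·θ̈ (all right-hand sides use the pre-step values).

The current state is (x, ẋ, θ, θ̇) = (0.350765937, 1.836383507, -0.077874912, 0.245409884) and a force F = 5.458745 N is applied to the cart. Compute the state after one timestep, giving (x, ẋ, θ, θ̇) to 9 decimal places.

(0.396636961, 1.964021294, -0.071744819, 0.106683578)

sinθ=-0.077796224, cosθ=0.996969281
temp = (F + m·l·θ̇²·sinθ)/(M+m) = (5.458745 + -0.001624711)/1.443717 = 3.779909975
θ̈ = (g·sinθ − cosθ·temp)/(l·(4/3 − m·cos²θ/(M+m))) = -5.553717343
ẍ = temp − m·l·θ̈·cosθ/(M+m) = 5.109803700
Euler: x'=0.350765937+0.024979·1.836383507=0.396636961, ẋ'=1.836383507+0.024979·5.109803700=1.964021294
       θ'=-0.077874912+0.024979·0.245409884=-0.071744819, θ̇'=0.245409884+0.024979·-5.553717343=0.106683578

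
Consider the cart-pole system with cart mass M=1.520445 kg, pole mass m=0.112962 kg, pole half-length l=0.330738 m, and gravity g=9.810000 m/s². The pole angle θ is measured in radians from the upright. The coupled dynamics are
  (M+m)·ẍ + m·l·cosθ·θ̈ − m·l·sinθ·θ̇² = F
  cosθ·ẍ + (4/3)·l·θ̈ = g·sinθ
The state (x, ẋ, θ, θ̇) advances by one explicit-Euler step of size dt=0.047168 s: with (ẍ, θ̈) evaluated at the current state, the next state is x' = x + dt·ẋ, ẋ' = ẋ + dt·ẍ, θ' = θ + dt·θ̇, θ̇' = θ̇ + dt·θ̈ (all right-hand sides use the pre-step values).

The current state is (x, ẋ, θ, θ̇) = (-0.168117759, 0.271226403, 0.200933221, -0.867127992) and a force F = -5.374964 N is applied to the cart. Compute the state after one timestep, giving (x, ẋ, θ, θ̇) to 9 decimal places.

(-0.155324552, 0.103108866, 0.160032528, -0.284144937)

sinθ=0.199583863, cosθ=0.979880749
temp = (F + m·l·θ̇²·sinθ)/(M+m) = (-5.374964 + 0.005606713)/1.633407 = -3.287213344
θ̈ = (g·sinθ − cosθ·temp)/(l·(4/3 − m·cos²θ/(M+m))) = 12.359715373
ẍ = temp − m·l·θ̈·cosθ/(M+m) = -3.564228641
Euler: x'=-0.168117759+0.047168·0.271226403=-0.155324552, ẋ'=0.271226403+0.047168·-3.564228641=0.103108866
       θ'=0.200933221+0.047168·-0.867127992=0.160032528, θ̇'=-0.867127992+0.047168·12.359715373=-0.284144937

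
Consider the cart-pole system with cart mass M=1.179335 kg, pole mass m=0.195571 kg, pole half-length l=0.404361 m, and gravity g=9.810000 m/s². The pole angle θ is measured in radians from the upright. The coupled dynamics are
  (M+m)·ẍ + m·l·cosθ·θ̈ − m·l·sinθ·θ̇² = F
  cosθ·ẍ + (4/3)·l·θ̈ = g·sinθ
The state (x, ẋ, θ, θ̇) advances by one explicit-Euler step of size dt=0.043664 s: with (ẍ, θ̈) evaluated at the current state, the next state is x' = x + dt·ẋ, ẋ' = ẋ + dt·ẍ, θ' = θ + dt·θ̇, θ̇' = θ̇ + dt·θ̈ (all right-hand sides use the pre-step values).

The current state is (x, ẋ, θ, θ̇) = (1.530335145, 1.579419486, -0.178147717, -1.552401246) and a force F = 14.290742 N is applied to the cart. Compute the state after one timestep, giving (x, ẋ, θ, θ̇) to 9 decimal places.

(1.599298917, 2.093255014, -0.245931765, -2.631156725)

sinθ=-0.177206910, cosθ=0.984173618
temp = (F + m·l·θ̇²·sinθ)/(M+m) = (14.290742 + -0.033772432)/1.374906 = 10.369414031
θ̈ = (g·sinθ − cosθ·temp)/(l·(4/3 − m·cos²θ/(M+m))) = -24.705832703
ẍ = temp − m·l·θ̈·cosθ/(M+m) = 11.767944481
Euler: x'=1.530335145+0.043664·1.579419486=1.599298917, ẋ'=1.579419486+0.043664·11.767944481=2.093255014
       θ'=-0.178147717+0.043664·-1.552401246=-0.245931765, θ̇'=-1.552401246+0.043664·-24.705832703=-2.631156725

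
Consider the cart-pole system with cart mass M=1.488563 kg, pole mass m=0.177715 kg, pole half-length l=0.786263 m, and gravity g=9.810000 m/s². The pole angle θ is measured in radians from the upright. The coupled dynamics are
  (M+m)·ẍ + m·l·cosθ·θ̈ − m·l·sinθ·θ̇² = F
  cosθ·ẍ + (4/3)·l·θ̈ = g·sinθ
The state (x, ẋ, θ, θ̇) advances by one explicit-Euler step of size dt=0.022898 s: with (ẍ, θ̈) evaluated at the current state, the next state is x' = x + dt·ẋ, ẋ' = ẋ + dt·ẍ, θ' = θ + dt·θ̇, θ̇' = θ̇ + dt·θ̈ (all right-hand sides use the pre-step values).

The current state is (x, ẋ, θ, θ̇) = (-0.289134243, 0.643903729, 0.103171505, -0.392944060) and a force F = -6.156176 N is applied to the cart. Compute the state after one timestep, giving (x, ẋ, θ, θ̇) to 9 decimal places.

sinθ=0.102988570, cosθ=0.994682540
temp = (F + m·l·θ̇²·sinθ)/(M+m) = (-6.156176 + 0.002221992)/1.666278 = -3.693233667
θ̈ = (g·sinθ − cosθ·temp)/(l·(4/3 − m·cos²θ/(M+m))) = 4.851874497
ẍ = temp − m·l·θ̈·cosθ/(M+m) = -4.097938618
Euler: x'=-0.289134243+0.022898·0.643903729=-0.274390135, ẋ'=0.643903729+0.022898·-4.097938618=0.550069131
       θ'=0.103171505+0.022898·-0.392944060=0.094173872, θ̇'=-0.392944060+0.022898·4.851874497=-0.281845838

(-0.274390135, 0.550069131, 0.094173872, -0.281845838)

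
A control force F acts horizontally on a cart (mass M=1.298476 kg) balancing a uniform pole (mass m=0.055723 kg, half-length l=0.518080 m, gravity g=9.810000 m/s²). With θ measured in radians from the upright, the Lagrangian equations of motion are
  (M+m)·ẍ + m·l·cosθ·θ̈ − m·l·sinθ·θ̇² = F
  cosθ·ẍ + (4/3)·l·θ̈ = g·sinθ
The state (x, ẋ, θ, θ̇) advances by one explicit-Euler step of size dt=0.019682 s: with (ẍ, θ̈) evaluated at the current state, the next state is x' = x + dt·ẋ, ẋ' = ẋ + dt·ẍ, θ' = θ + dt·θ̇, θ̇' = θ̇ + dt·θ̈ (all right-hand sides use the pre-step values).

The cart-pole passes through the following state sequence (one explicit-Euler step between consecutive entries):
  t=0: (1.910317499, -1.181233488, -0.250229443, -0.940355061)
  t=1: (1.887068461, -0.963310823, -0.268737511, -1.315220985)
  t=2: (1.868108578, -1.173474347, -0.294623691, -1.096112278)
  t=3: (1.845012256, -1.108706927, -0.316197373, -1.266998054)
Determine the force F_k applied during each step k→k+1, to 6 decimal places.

step 0→1:
  ẍ = (ẋ'−ẋ)/dt = (-0.963310823−-1.181233488)/0.019682 = 11.072181
  θ̈ = (θ̇'−θ̇)/dt = (-1.315220985−-0.940355061)/0.019682 = -19.046130
  sinθ=-0.247626, cosθ=0.968856
  F = (M+m)·ẍ + m·l·cosθ·θ̈ − m·l·sinθ·θ̇² = 14.993936 + -0.532718 − -0.006321 = 14.467540
step 1→2:
  ẍ = (ẋ'−ẋ)/dt = (-1.173474347−-0.963310823)/0.019682 = -10.677956
  θ̈ = (θ̇'−θ̇)/dt = (-1.096112278−-1.315220985)/0.019682 = 11.132441
  sinθ=-0.265514, cosθ=0.964107
  F = (M+m)·ẍ + m·l·cosθ·θ̈ − m·l·sinθ·θ̇² = -14.460077 + 0.309847 − -0.013259 = -14.136971
step 2→3:
  ẍ = (ẋ'−ẋ)/dt = (-1.108706927−-1.173474347)/0.019682 = 3.290693
  θ̈ = (θ̇'−θ̇)/dt = (-1.266998054−-1.096112278)/0.019682 = -8.682338
  sinθ=-0.290380, cosθ=0.956911
  F = (M+m)·ẍ + m·l·cosθ·θ̈ − m·l·sinθ·θ̇² = 4.456253 + -0.239850 − -0.010072 = 4.226475

F_0 = 14.467540 N
F_1 = -14.136971 N
F_2 = 4.226475 N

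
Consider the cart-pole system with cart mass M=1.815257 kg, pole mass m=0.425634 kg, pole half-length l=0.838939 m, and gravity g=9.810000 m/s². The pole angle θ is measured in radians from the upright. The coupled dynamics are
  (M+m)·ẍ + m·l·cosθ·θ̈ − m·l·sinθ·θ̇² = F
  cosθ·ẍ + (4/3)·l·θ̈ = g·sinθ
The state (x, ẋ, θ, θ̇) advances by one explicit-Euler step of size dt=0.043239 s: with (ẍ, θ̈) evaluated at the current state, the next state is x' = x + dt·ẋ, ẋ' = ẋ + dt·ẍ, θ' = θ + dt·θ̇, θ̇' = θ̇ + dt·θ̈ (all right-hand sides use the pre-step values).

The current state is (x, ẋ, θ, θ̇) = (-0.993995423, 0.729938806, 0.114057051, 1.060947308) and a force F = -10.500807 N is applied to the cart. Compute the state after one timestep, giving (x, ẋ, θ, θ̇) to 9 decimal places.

(-0.962433599, 0.487246441, 0.159931352, 1.319658689)

sinθ=0.113809917, cosθ=0.993502543
temp = (F + m·l·θ̇²·sinθ)/(M+m) = (-10.500807 + 0.045744031)/2.240891 = -4.665583006
θ̈ = (g·sinθ − cosθ·temp)/(l·(4/3 − m·cos²θ/(M+m))) = 5.983287793
ẍ = temp − m·l·θ̈·cosθ/(M+m) = -5.612811688
Euler: x'=-0.993995423+0.043239·0.729938806=-0.962433599, ẋ'=0.729938806+0.043239·-5.612811688=0.487246441
       θ'=0.114057051+0.043239·1.060947308=0.159931352, θ̇'=1.060947308+0.043239·5.983287793=1.319658689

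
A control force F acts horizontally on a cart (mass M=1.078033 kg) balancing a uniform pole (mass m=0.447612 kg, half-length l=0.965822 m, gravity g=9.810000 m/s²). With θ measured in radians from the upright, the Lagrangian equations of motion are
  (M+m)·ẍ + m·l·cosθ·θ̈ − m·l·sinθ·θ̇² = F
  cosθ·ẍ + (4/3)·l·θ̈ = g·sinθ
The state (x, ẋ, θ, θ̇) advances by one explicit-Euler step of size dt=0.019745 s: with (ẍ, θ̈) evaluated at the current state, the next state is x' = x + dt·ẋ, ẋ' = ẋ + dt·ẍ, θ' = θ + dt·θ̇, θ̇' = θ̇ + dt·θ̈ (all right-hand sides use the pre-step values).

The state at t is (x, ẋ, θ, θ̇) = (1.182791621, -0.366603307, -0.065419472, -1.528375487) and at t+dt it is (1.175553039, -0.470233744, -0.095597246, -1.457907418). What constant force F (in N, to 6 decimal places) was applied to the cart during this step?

F = -6.401652 N

ẍ = (ẋ'−ẋ)/dt = (-0.470233744−-0.366603307)/0.019745 = -5.248439
θ̈ = (θ̇'−θ̇)/dt = (-1.457907418−-1.528375487)/0.019745 = 3.568907
sinθ=-0.065373, cosθ=0.997861
F = (M+m)·ẍ + m·l·cosθ·θ̈ − m·l·sinθ·θ̇² = -8.007255 + 1.539586 − -0.066017 = -6.401652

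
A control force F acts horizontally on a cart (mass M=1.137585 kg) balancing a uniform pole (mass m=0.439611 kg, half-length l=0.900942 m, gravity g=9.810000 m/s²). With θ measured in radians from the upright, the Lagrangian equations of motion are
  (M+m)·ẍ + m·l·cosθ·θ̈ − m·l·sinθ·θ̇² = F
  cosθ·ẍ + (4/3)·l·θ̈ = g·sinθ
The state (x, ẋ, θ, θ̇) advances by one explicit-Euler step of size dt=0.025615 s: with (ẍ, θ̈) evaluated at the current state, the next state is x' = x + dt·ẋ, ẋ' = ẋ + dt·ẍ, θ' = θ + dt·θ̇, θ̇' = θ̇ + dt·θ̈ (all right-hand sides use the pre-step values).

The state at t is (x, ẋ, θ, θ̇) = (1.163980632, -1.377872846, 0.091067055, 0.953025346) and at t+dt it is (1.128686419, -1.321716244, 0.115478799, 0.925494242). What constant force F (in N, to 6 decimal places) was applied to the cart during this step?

F = 3.001097 N

ẍ = (ẋ'−ẋ)/dt = (-1.321716244−-1.377872846)/0.025615 = 2.192333
θ̈ = (θ̇'−θ̇)/dt = (0.925494242−0.953025346)/0.025615 = -1.074804
sinθ=0.090941, cosθ=0.995856
F = (M+m)·ẍ + m·l·cosθ·θ̈ − m·l·sinθ·θ̇² = 3.457738 + -0.423927 − 0.032714 = 3.001097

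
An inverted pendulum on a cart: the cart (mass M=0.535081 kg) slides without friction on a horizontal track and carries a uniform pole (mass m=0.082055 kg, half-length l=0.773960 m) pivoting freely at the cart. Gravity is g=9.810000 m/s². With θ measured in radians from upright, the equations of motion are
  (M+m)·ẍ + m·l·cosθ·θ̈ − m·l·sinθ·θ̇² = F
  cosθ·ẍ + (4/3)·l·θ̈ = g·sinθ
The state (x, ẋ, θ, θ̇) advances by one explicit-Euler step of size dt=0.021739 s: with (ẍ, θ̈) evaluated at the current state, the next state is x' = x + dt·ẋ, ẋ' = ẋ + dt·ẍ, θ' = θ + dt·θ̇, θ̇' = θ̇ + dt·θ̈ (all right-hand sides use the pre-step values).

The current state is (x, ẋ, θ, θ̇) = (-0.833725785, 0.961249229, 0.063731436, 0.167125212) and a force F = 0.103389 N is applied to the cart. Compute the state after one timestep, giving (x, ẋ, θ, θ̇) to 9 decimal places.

(-0.812829188, 0.963796461, 0.067364571, 0.177823518)

sinθ=0.063688302, cosθ=0.997969839
temp = (F + m·l·θ̇²·sinθ)/(M+m) = (0.103389 + 0.000112971)/0.617136 = 0.167713391
θ̈ = (g·sinθ − cosθ·temp)/(l·(4/3 − m·cos²θ/(M+m))) = 0.492125012
ẍ = temp − m·l·θ̈·cosθ/(M+m) = 0.117173356
Euler: x'=-0.833725785+0.021739·0.961249229=-0.812829188, ẋ'=0.961249229+0.021739·0.117173356=0.963796461
       θ'=0.063731436+0.021739·0.167125212=0.067364571, θ̇'=0.167125212+0.021739·0.492125012=0.177823518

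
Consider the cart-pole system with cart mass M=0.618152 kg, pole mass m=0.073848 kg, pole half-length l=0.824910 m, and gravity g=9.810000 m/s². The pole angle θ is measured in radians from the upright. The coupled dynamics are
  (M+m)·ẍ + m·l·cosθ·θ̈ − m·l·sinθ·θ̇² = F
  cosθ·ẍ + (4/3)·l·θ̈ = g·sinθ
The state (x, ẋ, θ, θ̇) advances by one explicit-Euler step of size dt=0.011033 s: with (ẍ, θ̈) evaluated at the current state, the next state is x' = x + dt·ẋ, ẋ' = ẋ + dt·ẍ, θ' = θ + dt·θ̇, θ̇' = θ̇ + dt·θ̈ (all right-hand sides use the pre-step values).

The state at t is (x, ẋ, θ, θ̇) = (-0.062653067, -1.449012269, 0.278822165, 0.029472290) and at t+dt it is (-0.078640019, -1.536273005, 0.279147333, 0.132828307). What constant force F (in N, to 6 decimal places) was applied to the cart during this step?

ẍ = (ẋ'−ẋ)/dt = (-1.536273005−-1.449012269)/0.011033 = -7.909067
θ̈ = (θ̇'−θ̇)/dt = (0.132828307−0.029472290)/0.011033 = 9.367898
sinθ=0.275223, cosθ=0.961380
F = (M+m)·ẍ + m·l·cosθ·θ̈ − m·l·sinθ·θ̇² = -5.473074 + 0.548634 − 0.000015 = -4.924455

F = -4.924455 N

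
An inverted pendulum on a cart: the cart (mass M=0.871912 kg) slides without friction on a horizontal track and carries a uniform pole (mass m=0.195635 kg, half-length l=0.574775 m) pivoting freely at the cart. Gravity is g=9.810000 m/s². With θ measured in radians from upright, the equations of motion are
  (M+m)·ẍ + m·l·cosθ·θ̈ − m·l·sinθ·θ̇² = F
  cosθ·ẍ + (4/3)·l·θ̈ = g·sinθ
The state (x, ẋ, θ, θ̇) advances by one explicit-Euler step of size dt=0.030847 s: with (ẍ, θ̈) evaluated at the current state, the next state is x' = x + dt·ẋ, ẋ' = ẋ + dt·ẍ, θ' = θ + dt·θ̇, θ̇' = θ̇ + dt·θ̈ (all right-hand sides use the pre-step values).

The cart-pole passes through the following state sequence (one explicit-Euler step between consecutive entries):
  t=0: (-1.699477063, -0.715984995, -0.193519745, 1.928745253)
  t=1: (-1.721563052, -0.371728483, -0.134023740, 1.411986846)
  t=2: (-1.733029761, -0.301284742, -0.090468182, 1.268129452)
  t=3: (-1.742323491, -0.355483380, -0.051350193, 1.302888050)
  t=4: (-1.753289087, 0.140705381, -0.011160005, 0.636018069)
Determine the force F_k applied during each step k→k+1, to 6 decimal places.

F_0 = 10.145840 N
F_1 = 1.948161 N
F_2 = -1.733172 N
F_3 = 14.754075 N

step 0→1:
  ẍ = (ẋ'−ẋ)/dt = (-0.371728483−-0.715984995)/0.030847 = 11.160129
  θ̈ = (θ̇'−θ̇)/dt = (1.411986846−1.928745253)/0.030847 = -16.752307
  sinθ=-0.192314, cosθ=0.981333
  F = (M+m)·ẍ + m·l·cosθ·θ̈ − m·l·sinθ·θ̇² = 11.913963 + -1.848569 − -0.080446 = 10.145840
step 1→2:
  ẍ = (ẋ'−ẋ)/dt = (-0.301284742−-0.371728483)/0.030847 = 2.283650
  θ̈ = (θ̇'−θ̇)/dt = (1.268129452−1.411986846)/0.030847 = -4.663578
  sinθ=-0.133623, cosθ=0.991032
  F = (M+m)·ẍ + m·l·cosθ·θ̈ − m·l·sinθ·θ̇² = 2.437903 + -0.519699 − -0.029956 = 1.948161
step 2→3:
  ẍ = (ẋ'−ẋ)/dt = (-0.355483380−-0.301284742)/0.030847 = -1.757015
  θ̈ = (θ̇'−θ̇)/dt = (1.302888050−1.268129452)/0.030847 = 1.126806
  sinθ=-0.090345, cosθ=0.995911
  F = (M+m)·ẍ + m·l·cosθ·θ̈ − m·l·sinθ·θ̇² = -1.875696 + 0.126187 − -0.016337 = -1.733172
step 3→4:
  ẍ = (ẋ'−ẋ)/dt = (0.140705381−-0.355483380)/0.030847 = 16.085479
  θ̈ = (θ̇'−θ̇)/dt = (0.636018069−1.302888050)/0.030847 = -21.618633
  sinθ=-0.051328, cosθ=0.998682
  F = (M+m)·ẍ + m·l·cosθ·θ̈ − m·l·sinθ·θ̇² = 17.172004 + -2.427727 − -0.009797 = 14.754075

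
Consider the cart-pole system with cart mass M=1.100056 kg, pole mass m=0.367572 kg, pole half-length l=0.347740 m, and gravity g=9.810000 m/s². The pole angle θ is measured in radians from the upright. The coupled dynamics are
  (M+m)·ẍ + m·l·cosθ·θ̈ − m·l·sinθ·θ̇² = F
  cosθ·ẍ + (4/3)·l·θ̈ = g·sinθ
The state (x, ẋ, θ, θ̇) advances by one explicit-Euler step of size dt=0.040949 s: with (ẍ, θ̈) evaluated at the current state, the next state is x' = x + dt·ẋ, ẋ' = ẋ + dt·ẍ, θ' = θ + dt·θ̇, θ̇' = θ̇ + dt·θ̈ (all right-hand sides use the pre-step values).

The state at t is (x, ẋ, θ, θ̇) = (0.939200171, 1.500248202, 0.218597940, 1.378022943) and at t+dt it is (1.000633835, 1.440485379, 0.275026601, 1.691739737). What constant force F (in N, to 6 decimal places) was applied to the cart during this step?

ẍ = (ẋ'−ẋ)/dt = (1.440485379−1.500248202)/0.040949 = -1.459445
θ̈ = (θ̇'−θ̇)/dt = (1.691739737−1.378022943)/0.040949 = 7.661159
sinθ=0.216861, cosθ=0.976202
F = (M+m)·ẍ + m·l·cosθ·θ̈ − m·l·sinθ·θ̇² = -2.141923 + 0.955942 − 0.052637 = -1.238618

F = -1.238618 N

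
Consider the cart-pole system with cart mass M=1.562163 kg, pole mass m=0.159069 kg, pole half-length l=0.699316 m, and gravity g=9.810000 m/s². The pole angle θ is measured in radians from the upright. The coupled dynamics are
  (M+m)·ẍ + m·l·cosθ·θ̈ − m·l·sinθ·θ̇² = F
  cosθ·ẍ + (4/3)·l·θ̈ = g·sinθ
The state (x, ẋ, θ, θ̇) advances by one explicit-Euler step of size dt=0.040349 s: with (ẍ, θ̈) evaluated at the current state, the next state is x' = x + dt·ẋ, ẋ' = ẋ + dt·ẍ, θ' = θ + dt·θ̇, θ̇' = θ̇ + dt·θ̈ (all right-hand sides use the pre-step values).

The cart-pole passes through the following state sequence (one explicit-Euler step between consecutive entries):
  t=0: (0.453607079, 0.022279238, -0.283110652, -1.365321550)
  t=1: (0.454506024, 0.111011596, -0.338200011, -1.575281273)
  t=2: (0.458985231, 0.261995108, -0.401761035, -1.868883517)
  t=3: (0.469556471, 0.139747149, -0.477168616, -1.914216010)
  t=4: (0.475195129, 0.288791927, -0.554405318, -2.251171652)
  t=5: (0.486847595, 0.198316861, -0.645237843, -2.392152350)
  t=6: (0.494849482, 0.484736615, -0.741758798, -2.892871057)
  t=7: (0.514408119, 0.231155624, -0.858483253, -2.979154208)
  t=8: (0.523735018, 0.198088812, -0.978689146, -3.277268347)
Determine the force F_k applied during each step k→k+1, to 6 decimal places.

step 0→1:
  ẍ = (ẋ'−ẋ)/dt = (0.111011596−0.022279238)/0.040349 = 2.199122
  θ̈ = (θ̇'−θ̇)/dt = (-1.575281273−-1.365321550)/0.040349 = -5.203592
  sinθ=-0.279344, cosθ=0.960191
  F = (M+m)·ẍ + m·l·cosθ·θ̈ − m·l·sinθ·θ̇² = 3.785199 + -0.555802 − -0.057925 = 3.287322
step 1→2:
  ẍ = (ẋ'−ẋ)/dt = (0.261995108−0.111011596)/0.040349 = 3.741939
  θ̈ = (θ̇'−θ̇)/dt = (-1.868883517−-1.575281273)/0.040349 = -7.276568
  sinθ=-0.331790, cosθ=0.943353
  F = (M+m)·ẍ + m·l·cosθ·θ̈ − m·l·sinθ·θ̇² = 6.440746 + -0.763590 − -0.091588 = 5.768744
step 2→3:
  ẍ = (ẋ'−ẋ)/dt = (0.139747149−0.261995108)/0.040349 = -3.029764
  θ̈ = (θ̇'−θ̇)/dt = (-1.914216010−-1.868883517)/0.040349 = -1.123510
  sinθ=-0.391040, cosθ=0.920374
  F = (M+m)·ẍ + m·l·cosθ·θ̈ − m·l·sinθ·θ̇² = -5.214927 + -0.115027 − -0.151930 = -5.178024
step 3→4:
  ẍ = (ẋ'−ẋ)/dt = (0.288791927−0.139747149)/0.040349 = 3.693890
  θ̈ = (θ̇'−θ̇)/dt = (-2.251171652−-1.914216010)/0.040349 = -8.351028
  sinθ=-0.459266, cosθ=0.888299
  F = (M+m)·ẍ + m·l·cosθ·θ̈ − m·l·sinθ·θ̇² = 6.358042 + -0.825198 − -0.187200 = 5.720044
step 4→5:
  ẍ = (ẋ'−ẋ)/dt = (0.198316861−0.288791927)/0.040349 = -2.242312
  θ̈ = (θ̇'−θ̇)/dt = (-2.392152350−-2.251171652)/0.040349 = -3.494032
  sinθ=-0.526438, cosθ=0.850214
  F = (M+m)·ẍ + m·l·cosθ·θ̈ − m·l·sinθ·θ̇² = -3.859540 + -0.330456 − -0.296772 = -3.893224
step 5→6:
  ẍ = (ẋ'−ẋ)/dt = (0.484736615−0.198316861)/0.040349 = 7.098559
  θ̈ = (θ̇'−θ̇)/dt = (-2.892871057−-2.392152350)/0.040349 = -12.409693
  sinθ=-0.601388, cosθ=0.798957
  F = (M+m)·ẍ + m·l·cosθ·θ̈ − m·l·sinθ·θ̇² = 12.218267 + -1.102918 − -0.382818 = 11.498166
step 6→7:
  ẍ = (ẋ'−ẋ)/dt = (0.231155624−0.484736615)/0.040349 = -6.284691
  θ̈ = (θ̇'−θ̇)/dt = (-2.979154208−-2.892871057)/0.040349 = -2.138421
  sinθ=-0.675586, cosθ=0.737281
  F = (M+m)·ẍ + m·l·cosθ·θ̈ − m·l·sinθ·θ̇² = -10.817411 + -0.175382 − -0.628923 = -10.363870
step 7→8:
  ẍ = (ẋ'−ẋ)/dt = (0.198088812−0.231155624)/0.040349 = -0.819520
  θ̈ = (θ̇'−θ̇)/dt = (-3.277268347−-2.979154208)/0.040349 = -7.388390
  sinθ=-0.756852, cosθ=0.653586
  F = (M+m)·ẍ + m·l·cosθ·θ̈ − m·l·sinθ·θ̇² = -1.410584 + -0.537170 − -0.747233 = -1.200521

F_0 = 3.287322 N
F_1 = 5.768744 N
F_2 = -5.178024 N
F_3 = 5.720044 N
F_4 = -3.893224 N
F_5 = 11.498166 N
F_6 = -10.363870 N
F_7 = -1.200521 N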